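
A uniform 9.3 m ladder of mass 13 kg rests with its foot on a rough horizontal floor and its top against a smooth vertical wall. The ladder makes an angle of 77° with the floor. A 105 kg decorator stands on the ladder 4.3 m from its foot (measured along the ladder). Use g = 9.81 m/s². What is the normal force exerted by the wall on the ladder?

N_wall ≈ 125 N

Torques about the foot: N_wall · 9.3 sin 77° = 13×9.81×4.65 cos 77° + 105×9.81×4.3 cos 77° → N_wall = 124.67 N.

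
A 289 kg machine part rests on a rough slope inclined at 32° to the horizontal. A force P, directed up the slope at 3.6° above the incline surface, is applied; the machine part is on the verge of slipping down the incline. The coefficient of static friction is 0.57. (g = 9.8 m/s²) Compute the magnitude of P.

On the verge of sliding down the incline, friction equals μN and acts up the slope.
Perpendicular: N + P sin 3.6° = W cos 32° = 2402 N.
Along incline: P cos 3.6° + μN = W sin 32° with W sin 32° = 1501 N.
Solving the pair for P and N: P = 137 N, N = 2393 N (and f = μN = 1364 N).

P ≈ 137 N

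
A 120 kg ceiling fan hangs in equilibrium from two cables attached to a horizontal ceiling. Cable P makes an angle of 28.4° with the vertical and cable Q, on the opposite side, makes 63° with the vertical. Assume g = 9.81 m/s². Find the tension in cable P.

T_P ≈ 1050 N

Angles from the horizontal: cable P is 90° − 28.4° = 61.6°, cable Q is 90° − 63° = 27°.
Weight W = 120 × 9.81 = 1177 N acts straight down.
Horizontal: T_P cos 61.6° = T_Q cos 27°  →  T_Q = 0.5338 T_P.
Vertical: T_P sin 61.6° + T_Q sin 27° = 1177.
Substituting the horizontal relation into the vertical equation gives 1.122 T_P = 1177, so T_P = 1049 N.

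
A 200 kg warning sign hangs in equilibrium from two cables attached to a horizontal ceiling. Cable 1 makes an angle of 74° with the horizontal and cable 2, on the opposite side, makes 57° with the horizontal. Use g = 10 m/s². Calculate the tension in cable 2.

Weight W = 200 × 10 = 2000 N acts straight down.
Horizontal: T_1 cos 74° = T_2 cos 57°  →  T_1 = 1.976 T_2.
Vertical: T_1 sin 74° + T_2 sin 57° = 2000.
Substituting the horizontal relation into the vertical equation gives 2.738 T_2 = 2000, so T_2 = 730.4 N.

T_2 ≈ 730 N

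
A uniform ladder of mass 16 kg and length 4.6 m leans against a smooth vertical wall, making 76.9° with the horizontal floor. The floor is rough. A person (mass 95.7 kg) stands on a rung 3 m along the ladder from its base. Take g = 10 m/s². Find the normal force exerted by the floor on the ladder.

ΣF_y = 0: N_floor = 16×10 + 95.7×10 = 1117 N.

N_floor ≈ 1120 N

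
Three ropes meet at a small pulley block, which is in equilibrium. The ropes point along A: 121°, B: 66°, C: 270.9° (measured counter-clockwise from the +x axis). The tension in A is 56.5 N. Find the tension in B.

T_B ≈ 67.3 N

Resolve: ΣF_x = 56.5 cos 121° + T_B cos 66° + T_C cos 270.9° = 0.
        ΣF_y = 56.5 sin 121° + T_B sin 66° + T_C sin 270.9° = 0.
The known terms sum to (-29.1, 48.43) N, so 0.4067 T_B + 0.0157 T_C = 29.1 and 0.9135 T_B − 0.9999 T_C = -48.43.
Solving simultaneously: T_B = 67.30 N, T_C = 109.9 N.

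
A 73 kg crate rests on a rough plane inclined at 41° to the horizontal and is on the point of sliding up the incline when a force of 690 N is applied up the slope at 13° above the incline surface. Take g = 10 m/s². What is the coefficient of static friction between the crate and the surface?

On the verge of sliding up the incline, friction is at its maximum μN and acts down the slope.
Perpendicular to incline: N = W cos 41° − P sin 13° = 550.9 − 155.2 = 395.7 N.
Along incline: P cos 13° − μN = W sin 41° → μ = −(W sin 41° − P cos 13°) / N = 0.4887.

μ ≈ 0.489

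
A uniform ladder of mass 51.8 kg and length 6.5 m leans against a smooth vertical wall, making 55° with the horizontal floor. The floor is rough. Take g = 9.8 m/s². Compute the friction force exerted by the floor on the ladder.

f ≈ 178 N

Torques about the foot: N_wall · 6.5 sin 55° = 51.8×9.8×3.25 cos 55° → N_wall = 177.73 N.
ΣF_x = 0: f_floor = N_wall = 177.73 N.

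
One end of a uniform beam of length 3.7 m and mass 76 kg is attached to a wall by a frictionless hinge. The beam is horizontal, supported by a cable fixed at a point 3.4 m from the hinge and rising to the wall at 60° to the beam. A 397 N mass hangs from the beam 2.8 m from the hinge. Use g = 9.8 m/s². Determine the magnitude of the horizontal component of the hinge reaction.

Take torques about the hinge: T sin 60° · 3.4 = 76×9.8×1.85 + 397×2.8 = 2489.5 N·m.
So T = 2489.5 / (0.8660 × 3.4) = 845.47 N.
ΣF_x = 0: H_x = T cos 60° = 422.74 N.

H_x ≈ 423 N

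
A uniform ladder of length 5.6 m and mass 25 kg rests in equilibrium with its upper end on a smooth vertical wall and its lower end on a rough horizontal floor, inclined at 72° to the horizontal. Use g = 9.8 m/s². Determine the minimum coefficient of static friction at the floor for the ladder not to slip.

ΣF_y = 0: N_floor = 25×9.8 = 245 N.
Torques about the foot: N_wall · 5.6 sin 72° = 25×9.8×2.8 cos 72° → N_wall = 39.803 N.
ΣF_x = 0: f_floor = N_wall = 39.803 N.
μ_min = f_floor / N_floor = 39.803 / 245 = 0.1625.

μ_min ≈ 0.162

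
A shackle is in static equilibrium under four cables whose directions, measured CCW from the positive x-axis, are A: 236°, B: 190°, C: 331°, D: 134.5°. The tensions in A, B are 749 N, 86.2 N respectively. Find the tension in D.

T_D ≈ 2820 N

Resolve: ΣF_x = 749 cos 236° + 86.2 cos 190° + T_C cos 331° + T_D cos 134.5° = 0.
        ΣF_y = 749 sin 236° + 86.2 sin 190° + T_C sin 331° + T_D sin 134.5° = 0.
The known terms sum to (-503.7, -635.9) N, so 0.8746 T_C − 0.7009 T_D = 503.7 and -0.4848 T_C + 0.7133 T_D = 635.9.
Solving simultaneously: T_C = 2834 N, T_D = 2818 N.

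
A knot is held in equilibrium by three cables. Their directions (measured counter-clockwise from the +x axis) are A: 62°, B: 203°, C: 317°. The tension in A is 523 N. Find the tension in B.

Resolve: ΣF_x = 523 cos 62° + T_B cos 203° + T_C cos 317° = 0.
        ΣF_y = 523 sin 62° + T_B sin 203° + T_C sin 317° = 0.
The known terms sum to (245.5, 461.8) N, so -0.9205 T_B + 0.7314 T_C = -245.5 and -0.3907 T_B − 0.6820 T_C = -461.8.
Solving simultaneously: T_B = 553 N, T_C = 360.3 N.

T_B ≈ 553 N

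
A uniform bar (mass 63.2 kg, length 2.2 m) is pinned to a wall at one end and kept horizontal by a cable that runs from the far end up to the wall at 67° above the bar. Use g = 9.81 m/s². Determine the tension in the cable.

T ≈ 337 N

Take torques about the hinge: T sin 67° · 2.2 = 63.2×9.81×1.1 = 681.99 N·m.
So T = 681.99 / (0.9205 × 2.2) = 336.77 N.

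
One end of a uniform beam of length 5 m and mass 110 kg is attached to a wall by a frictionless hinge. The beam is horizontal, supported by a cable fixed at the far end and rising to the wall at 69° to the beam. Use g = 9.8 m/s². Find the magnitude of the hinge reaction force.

Take torques about the hinge: T sin 69° · 5 = 110×9.8×2.5 = 2695 N·m.
So T = 2695 / (0.9336 × 5) = 577.35 N.
ΣF_x = 0: H_x = T cos 69° = 206.9 N.
ΣF_y = 0: H_y = (110×9.8) − T sin 69° = 1078 − 539 = 539 N.
|H| = √(H_x² + H_y²) = √((206.9)² + (539)²) = 577.35 N.

|H| ≈ 577 N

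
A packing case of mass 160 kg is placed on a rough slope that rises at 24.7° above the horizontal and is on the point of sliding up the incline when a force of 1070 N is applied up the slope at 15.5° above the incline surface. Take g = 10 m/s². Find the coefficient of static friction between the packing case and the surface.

μ ≈ 0.310

On the verge of sliding up the incline, friction is at its maximum μN and acts down the slope.
Perpendicular to incline: N = W cos 24.7° − P sin 15.5° = 1454 − 285.9 = 1168 N.
Along incline: P cos 15.5° − μN = W sin 24.7° → μ = −(W sin 24.7° − P cos 15.5°) / N = 0.3104.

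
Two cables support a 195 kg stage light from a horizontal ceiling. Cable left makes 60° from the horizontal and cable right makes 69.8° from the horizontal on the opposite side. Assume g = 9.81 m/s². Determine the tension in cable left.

T_left ≈ 860 N

Weight W = 195 × 9.81 = 1913 N acts straight down.
Horizontal: T_left cos 60° = T_right cos 69.8°  →  T_right = 1.448 T_left.
Vertical: T_left sin 60° + T_right sin 69.8° = 1913.
Substituting the horizontal relation into the vertical equation gives 2.225 T_left = 1913, so T_left = 859.8 N.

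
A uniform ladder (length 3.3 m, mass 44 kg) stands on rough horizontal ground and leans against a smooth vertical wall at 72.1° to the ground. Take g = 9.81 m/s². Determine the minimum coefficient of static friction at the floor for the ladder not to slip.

μ_min ≈ 0.161

ΣF_y = 0: N_floor = 44×9.81 = 431.64 N.
Torques about the foot: N_wall · 3.3 sin 72.1° = 44×9.81×1.65 cos 72.1° → N_wall = 69.708 N.
ΣF_x = 0: f_floor = N_wall = 69.708 N.
μ_min = f_floor / N_floor = 69.708 / 431.64 = 0.1615.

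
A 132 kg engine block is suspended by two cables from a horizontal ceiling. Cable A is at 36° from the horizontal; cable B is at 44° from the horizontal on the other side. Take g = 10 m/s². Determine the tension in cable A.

Weight W = 132 × 10 = 1320 N acts straight down.
Horizontal: T_A cos 36° = T_B cos 44°  →  T_B = 1.125 T_A.
Vertical: T_A sin 36° + T_B sin 44° = 1320.
Substituting the horizontal relation into the vertical equation gives 1.369 T_A = 1320, so T_A = 964.2 N.

T_A ≈ 964 N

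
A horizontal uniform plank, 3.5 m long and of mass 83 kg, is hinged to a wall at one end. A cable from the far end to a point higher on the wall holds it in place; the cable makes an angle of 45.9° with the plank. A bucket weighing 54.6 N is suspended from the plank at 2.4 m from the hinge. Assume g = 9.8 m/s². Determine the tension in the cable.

Take torques about the hinge: T sin 45.9° · 3.5 = 83×9.8×1.75 + 54.6×2.4 = 1554.5 N·m.
So T = 1554.5 / (0.7181 × 3.5) = 618.47 N.

T ≈ 618 N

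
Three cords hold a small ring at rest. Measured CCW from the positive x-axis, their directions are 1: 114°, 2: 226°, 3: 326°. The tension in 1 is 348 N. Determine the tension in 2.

Resolve: ΣF_x = 348 cos 114° + T_2 cos 226° + T_3 cos 326° = 0.
        ΣF_y = 348 sin 114° + T_2 sin 226° + T_3 sin 326° = 0.
The known terms sum to (-141.5, 317.9) N, so -0.6947 T_2 + 0.8290 T_3 = 141.5 and -0.7193 T_2 − 0.5592 T_3 = -317.9.
Solving simultaneously: T_2 = 187.3 N, T_3 = 327.6 N.

T_2 ≈ 187 N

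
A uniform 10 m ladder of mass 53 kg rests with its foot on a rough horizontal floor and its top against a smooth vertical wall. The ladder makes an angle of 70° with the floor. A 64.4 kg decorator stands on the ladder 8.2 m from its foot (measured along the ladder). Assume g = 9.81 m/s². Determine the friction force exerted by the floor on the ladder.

Torques about the foot: N_wall · 10 sin 70° = 53×9.81×5 cos 70° + 64.4×9.81×8.2 cos 70° → N_wall = 283.17 N.
ΣF_x = 0: f_floor = N_wall = 283.17 N.

f ≈ 283 N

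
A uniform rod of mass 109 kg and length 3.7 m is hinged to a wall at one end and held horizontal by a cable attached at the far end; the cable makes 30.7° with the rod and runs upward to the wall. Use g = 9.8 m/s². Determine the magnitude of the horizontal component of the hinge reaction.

H_x ≈ 900 N

Take torques about the hinge: T sin 30.7° · 3.7 = 109×9.8×1.85 = 1976.2 N·m.
So T = 1976.2 / (0.5105 × 3.7) = 1046.1 N.
ΣF_x = 0: H_x = T cos 30.7° = 899.53 N.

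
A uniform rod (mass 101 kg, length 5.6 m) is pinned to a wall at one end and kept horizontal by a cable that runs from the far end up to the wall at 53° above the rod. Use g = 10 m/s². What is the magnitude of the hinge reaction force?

Take torques about the hinge: T sin 53° · 5.6 = 101×10×2.8 = 2828 N·m.
So T = 2828 / (0.7986 × 5.6) = 632.33 N.
ΣF_x = 0: H_x = T cos 53° = 380.54 N.
ΣF_y = 0: H_y = (101×10) − T sin 53° = 1010 − 505 = 505 N.
|H| = √(H_x² + H_y²) = √((380.54)² + (505)²) = 632.33 N.

|H| ≈ 632 N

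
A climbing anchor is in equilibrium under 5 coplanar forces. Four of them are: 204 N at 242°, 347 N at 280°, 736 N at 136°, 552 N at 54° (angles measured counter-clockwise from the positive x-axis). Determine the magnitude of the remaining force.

F ≈ 498 N

Sum the known components: ΣF_x = -240.5 N, ΣF_y = 436 N.
For equilibrium the remaining force must supply (−ΣF_x, −ΣF_y) = (240.5, -436) N.
Magnitude = √((240.5)² + (-436)²) = 497.9 N; direction = atan2(-436, 240.5) = 298.9°.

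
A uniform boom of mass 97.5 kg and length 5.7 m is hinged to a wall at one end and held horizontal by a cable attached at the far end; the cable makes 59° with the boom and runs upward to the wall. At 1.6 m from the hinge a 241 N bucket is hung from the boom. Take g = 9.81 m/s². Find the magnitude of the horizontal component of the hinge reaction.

H_x ≈ 328 N

Take torques about the hinge: T sin 59° · 5.7 = 97.5×9.81×2.85 + 241×1.6 = 3111.6 N·m.
So T = 3111.6 / (0.8572 × 5.7) = 636.85 N.
ΣF_x = 0: H_x = T cos 59° = 328 N.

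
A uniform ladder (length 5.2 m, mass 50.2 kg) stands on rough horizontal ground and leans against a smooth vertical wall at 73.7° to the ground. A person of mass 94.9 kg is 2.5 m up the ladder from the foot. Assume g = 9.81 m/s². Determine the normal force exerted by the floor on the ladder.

ΣF_y = 0: N_floor = 50.2×9.81 + 94.9×9.81 = 1423.4 N.

N_floor ≈ 1420 N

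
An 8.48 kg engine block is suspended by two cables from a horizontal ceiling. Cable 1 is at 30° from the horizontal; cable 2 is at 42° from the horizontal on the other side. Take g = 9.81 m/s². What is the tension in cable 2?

Weight W = 8.48 × 9.81 = 83.19 N acts straight down.
Horizontal: T_1 cos 30° = T_2 cos 42°  →  T_1 = 0.8581 T_2.
Vertical: T_1 sin 30° + T_2 sin 42° = 83.19.
Substituting the horizontal relation into the vertical equation gives 1.098 T_2 = 83.19, so T_2 = 75.75 N.

T_2 ≈ 75.8 N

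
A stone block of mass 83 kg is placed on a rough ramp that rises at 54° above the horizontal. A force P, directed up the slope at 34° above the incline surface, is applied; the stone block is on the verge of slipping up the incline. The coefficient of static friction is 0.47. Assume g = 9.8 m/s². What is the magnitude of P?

P ≈ 808 N

On the verge of sliding up the incline, friction equals μN and acts down the slope.
Perpendicular: N + P sin 34° = W cos 54° = 478.1 N.
Along incline: P cos 34° = W sin 54° + μN  with W sin 54° = 658.1 N.
Solving the pair for P and N: P = 808.5 N, N = 26 N (and f = μN = 12.22 N).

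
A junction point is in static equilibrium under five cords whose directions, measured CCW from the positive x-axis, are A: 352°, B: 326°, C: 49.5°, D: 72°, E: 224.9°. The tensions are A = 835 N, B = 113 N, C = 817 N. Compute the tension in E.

T_E ≈ 2730 N

Resolve: ΣF_x = 835 cos 352° + 113 cos 326° + 817 cos 49.5° + T_D cos 72° + T_E cos 224.9° = 0.
        ΣF_y = 835 sin 352° + 113 sin 326° + 817 sin 49.5° + T_D sin 72° + T_E sin 224.9° = 0.
The known terms sum to (1451, 441.9) N, so 0.3090 T_D − 0.7083 T_E = -1451 and 0.9511 T_D − 0.7059 T_E = -441.9.
Solving simultaneously: T_D = 1562 N, T_E = 2730 N.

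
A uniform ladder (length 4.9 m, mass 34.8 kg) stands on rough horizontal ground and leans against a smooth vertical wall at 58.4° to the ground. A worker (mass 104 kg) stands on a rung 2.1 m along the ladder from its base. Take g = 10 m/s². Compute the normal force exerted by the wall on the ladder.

N_wall ≈ 381 N

Torques about the foot: N_wall · 4.9 sin 58.4° = 34.8×10×2.45 cos 58.4° + 104×10×2.1 cos 58.4° → N_wall = 381.25 N.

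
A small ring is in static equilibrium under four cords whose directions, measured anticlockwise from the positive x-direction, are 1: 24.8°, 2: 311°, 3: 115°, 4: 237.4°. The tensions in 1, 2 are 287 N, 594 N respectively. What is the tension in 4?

Resolve: ΣF_x = 287 cos 24.8° + 594 cos 311° + T_3 cos 115° + T_4 cos 237.4° = 0.
        ΣF_y = 287 sin 24.8° + 594 sin 311° + T_3 sin 115° + T_4 sin 237.4° = 0.
The known terms sum to (650.2, -327.9) N, so -0.4226 T_3 − 0.5388 T_4 = -650.2 and 0.9063 T_3 − 0.8425 T_4 = 327.9.
Solving simultaneously: T_3 = 858 N, T_4 = 533.8 N.

T_4 ≈ 534 N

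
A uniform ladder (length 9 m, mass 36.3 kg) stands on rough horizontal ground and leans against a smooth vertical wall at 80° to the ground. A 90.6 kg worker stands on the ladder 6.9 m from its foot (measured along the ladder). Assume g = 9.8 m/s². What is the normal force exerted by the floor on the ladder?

ΣF_y = 0: N_floor = 36.3×9.8 + 90.6×9.8 = 1243.6 N.

N_floor ≈ 1240 N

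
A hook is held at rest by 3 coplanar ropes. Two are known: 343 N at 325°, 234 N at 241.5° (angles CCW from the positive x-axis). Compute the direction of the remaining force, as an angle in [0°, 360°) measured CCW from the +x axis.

θ ≈ 113°

Sum the known components: ΣF_x = 169.3 N, ΣF_y = -402.4 N.
For equilibrium the remaining force must supply (−ΣF_x, −ΣF_y) = (-169.3, 402.4) N.
Magnitude = √((-169.3)² + (402.4)²) = 436.6 N; direction = atan2(402.4, -169.3) = 112.8°.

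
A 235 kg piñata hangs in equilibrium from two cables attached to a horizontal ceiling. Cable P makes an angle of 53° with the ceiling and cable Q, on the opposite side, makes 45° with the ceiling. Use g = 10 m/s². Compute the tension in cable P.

T_P ≈ 1680 N

Weight W = 235 × 10 = 2350 N acts straight down.
Horizontal: T_P cos 53° = T_Q cos 45°  →  T_Q = 0.8511 T_P.
Vertical: T_P sin 53° + T_Q sin 45° = 2350.
Substituting the horizontal relation into the vertical equation gives 1.4 T_P = 2350, so T_P = 1678 N.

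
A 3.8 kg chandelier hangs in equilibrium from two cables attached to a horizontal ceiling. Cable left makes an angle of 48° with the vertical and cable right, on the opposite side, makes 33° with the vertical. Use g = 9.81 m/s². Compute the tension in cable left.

Angles from the horizontal: cable left is 90° − 48° = 42°, cable right is 90° − 33° = 57°.
Weight W = 3.8 × 9.81 = 37.28 N acts straight down.
Horizontal: T_left cos 42° = T_right cos 57°  →  T_right = 1.364 T_left.
Vertical: T_left sin 42° + T_right sin 57° = 37.28.
Substituting the horizontal relation into the vertical equation gives 1.813 T_left = 37.28, so T_left = 20.56 N.

T_left ≈ 20.6 N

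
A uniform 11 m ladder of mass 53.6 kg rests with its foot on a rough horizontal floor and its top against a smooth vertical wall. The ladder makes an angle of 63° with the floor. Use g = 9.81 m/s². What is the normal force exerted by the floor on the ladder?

ΣF_y = 0: N_floor = 53.6×9.81 = 525.82 N.

N_floor ≈ 526 N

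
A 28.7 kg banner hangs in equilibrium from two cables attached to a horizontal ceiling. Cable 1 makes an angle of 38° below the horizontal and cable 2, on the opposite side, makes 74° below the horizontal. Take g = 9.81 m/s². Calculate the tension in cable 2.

T_2 ≈ 239 N

Weight W = 28.7 × 9.81 = 281.5 N acts straight down.
Horizontal: T_1 cos 38° = T_2 cos 74°  →  T_1 = 0.3498 T_2.
Vertical: T_1 sin 38° + T_2 sin 74° = 281.5.
Substituting the horizontal relation into the vertical equation gives 1.177 T_2 = 281.5, so T_2 = 239.3 N.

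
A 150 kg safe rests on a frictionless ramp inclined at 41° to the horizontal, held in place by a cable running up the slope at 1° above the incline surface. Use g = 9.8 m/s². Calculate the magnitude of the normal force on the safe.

N ≈ 1090 N

Take axes along and perpendicular to the incline. Weight components: W sin 41° = 964.4 N down-slope, W cos 41° = 1109 N into the surface.
Along incline: T cos 1° = W sin 41° → T = 964.6 N.
Perpendicular: N = W cos 41° − T sin 1° = 1093 N.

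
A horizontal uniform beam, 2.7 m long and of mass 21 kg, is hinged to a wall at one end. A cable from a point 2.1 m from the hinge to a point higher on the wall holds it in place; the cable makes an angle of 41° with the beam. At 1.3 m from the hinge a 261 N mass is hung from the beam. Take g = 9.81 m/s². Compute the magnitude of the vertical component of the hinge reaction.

|H_y| ≈ 173 N

Take torques about the hinge: T sin 41° · 2.1 = 21×9.81×1.35 + 261×1.3 = 617.41 N·m.
So T = 617.41 / (0.6561 × 2.1) = 448.14 N.
ΣF_y = 0: H_y = (21×9.81 + 261) − T sin 41° = 467.01 − 294.01 = 173 N.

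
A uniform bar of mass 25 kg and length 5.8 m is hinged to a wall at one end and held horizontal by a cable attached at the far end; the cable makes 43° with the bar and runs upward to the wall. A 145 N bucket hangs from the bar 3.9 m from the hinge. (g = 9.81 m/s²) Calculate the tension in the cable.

T ≈ 323 N

Take torques about the hinge: T sin 43° · 5.8 = 25×9.81×2.9 + 145×3.9 = 1276.7 N·m.
So T = 1276.7 / (0.6820 × 5.8) = 322.76 N.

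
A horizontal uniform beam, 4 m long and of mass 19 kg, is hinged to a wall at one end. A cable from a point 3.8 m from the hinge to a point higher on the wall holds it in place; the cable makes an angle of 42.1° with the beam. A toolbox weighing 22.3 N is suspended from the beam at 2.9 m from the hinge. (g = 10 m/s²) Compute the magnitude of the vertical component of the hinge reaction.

|H_y| ≈ 95.3 N

Take torques about the hinge: T sin 42.1° · 3.8 = 19×10×2 + 22.3×2.9 = 444.67 N·m.
So T = 444.67 / (0.6704 × 3.8) = 174.54 N.
ΣF_y = 0: H_y = (19×10 + 22.3) − T sin 42.1° = 212.3 − 117.02 = 95.282 N.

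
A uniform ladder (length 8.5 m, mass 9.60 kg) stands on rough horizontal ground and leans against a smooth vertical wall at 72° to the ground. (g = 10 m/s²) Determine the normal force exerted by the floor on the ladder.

ΣF_y = 0: N_floor = 9.60×10 = 96 N.

N_floor ≈ 96 N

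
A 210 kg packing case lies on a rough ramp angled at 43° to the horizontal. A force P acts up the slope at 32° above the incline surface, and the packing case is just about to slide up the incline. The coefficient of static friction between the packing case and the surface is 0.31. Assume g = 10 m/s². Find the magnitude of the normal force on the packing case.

N ≈ 537 N

On the verge of sliding up the incline, friction equals μN and acts down the slope.
Perpendicular: N + P sin 32° = W cos 43° = 1536 N.
Along incline: P cos 32° = W sin 43° + μN  with W sin 43° = 1432 N.
Solving the pair for P and N: P = 1885 N, N = 536.9 N (and f = μN = 166.4 N).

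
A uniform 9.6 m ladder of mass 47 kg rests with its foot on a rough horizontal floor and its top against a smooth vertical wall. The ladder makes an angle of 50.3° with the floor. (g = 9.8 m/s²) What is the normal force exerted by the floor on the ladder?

ΣF_y = 0: N_floor = 47×9.8 = 460.6 N.

N_floor ≈ 461 N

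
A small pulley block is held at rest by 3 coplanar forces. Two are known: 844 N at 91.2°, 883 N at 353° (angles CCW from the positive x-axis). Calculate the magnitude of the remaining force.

Sum the known components: ΣF_x = 858.7 N, ΣF_y = 736.2 N.
For equilibrium the remaining force must supply (−ΣF_x, −ΣF_y) = (-858.7, -736.2) N.
Magnitude = √((-858.7)² + (-736.2)²) = 1131 N; direction = atan2(-736.2, -858.7) = 220.6°.

F ≈ 1130 N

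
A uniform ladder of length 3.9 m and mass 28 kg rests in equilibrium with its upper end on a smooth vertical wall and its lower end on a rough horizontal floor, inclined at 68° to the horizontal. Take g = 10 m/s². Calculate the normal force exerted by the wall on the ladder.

N_wall ≈ 56.6 N

Torques about the foot: N_wall · 3.9 sin 68° = 28×10×1.95 cos 68° → N_wall = 56.564 N.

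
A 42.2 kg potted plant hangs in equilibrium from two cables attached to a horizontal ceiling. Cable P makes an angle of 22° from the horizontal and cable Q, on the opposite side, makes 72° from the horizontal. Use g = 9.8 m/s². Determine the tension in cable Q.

Weight W = 42.2 × 9.8 = 413.6 N acts straight down.
Horizontal: T_P cos 22° = T_Q cos 72°  →  T_P = 0.3333 T_Q.
Vertical: T_P sin 22° + T_Q sin 72° = 413.6.
Substituting the horizontal relation into the vertical equation gives 1.076 T_Q = 413.6, so T_Q = 384.4 N.

T_Q ≈ 384 N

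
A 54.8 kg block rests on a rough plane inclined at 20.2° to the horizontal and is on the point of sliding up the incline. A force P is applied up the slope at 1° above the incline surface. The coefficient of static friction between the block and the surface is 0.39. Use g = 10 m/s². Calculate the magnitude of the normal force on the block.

N ≈ 508 N

On the verge of sliding up the incline, friction equals μN and acts down the slope.
Perpendicular: N + P sin 1° = W cos 20.2° = 514.3 N.
Along incline: P cos 1° = W sin 20.2° + μN  with W sin 20.2° = 189.2 N.
Solving the pair for P and N: P = 387.2 N, N = 507.5 N (and f = μN = 197.9 N).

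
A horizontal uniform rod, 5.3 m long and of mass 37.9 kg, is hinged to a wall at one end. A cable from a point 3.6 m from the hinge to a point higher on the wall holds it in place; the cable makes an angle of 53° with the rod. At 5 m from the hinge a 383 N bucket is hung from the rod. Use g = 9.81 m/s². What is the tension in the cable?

Take torques about the hinge: T sin 53° · 3.6 = 37.9×9.81×2.65 + 383×5 = 2900.3 N·m.
So T = 2900.3 / (0.7986 × 3.6) = 1008.8 N.

T ≈ 1010 N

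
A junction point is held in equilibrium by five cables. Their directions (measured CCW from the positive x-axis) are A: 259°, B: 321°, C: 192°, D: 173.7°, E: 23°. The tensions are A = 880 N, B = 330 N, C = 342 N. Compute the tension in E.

Resolve: ΣF_x = 880 cos 259° + 330 cos 321° + 342 cos 192° + T_D cos 173.7° + T_E cos 23° = 0.
        ΣF_y = 880 sin 259° + 330 sin 321° + 342 sin 192° + T_D sin 173.7° + T_E sin 23° = 0.
The known terms sum to (-246, -1143) N, so -0.9940 T_D + 0.9205 T_E = 246 and 0.1097 T_D + 0.3907 T_E = 1143.
Solving simultaneously: T_D = 1953 N, T_E = 2376 N.

T_E ≈ 2380 N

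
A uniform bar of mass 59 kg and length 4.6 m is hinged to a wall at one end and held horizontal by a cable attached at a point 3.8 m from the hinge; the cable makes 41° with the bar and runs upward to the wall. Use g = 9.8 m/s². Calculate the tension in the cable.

T ≈ 533 N

Take torques about the hinge: T sin 41° · 3.8 = 59×9.8×2.3 = 1329.9 N·m.
So T = 1329.9 / (0.6561 × 3.8) = 533.43 N.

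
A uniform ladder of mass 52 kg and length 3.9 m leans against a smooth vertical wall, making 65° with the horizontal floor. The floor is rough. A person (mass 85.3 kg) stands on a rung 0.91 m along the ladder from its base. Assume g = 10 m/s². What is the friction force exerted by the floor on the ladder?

Torques about the foot: N_wall · 3.9 sin 65° = 52×10×1.95 cos 65° + 85.3×10×0.91 cos 65° → N_wall = 214.05 N.
ΣF_x = 0: f_floor = N_wall = 214.05 N.

f ≈ 214 N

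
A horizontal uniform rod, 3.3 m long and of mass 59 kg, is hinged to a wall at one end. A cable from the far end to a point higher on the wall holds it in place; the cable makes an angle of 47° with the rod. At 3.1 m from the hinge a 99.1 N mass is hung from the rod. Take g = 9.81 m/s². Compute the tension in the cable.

T ≈ 523 N

Take torques about the hinge: T sin 47° · 3.3 = 59×9.81×1.65 + 99.1×3.1 = 1262.2 N·m.
So T = 1262.2 / (0.7314 × 3.3) = 522.99 N.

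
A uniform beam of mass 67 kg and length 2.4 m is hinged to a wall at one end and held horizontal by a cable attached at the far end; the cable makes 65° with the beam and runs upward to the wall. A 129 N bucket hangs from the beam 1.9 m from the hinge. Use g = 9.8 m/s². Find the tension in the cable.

T ≈ 475 N

Take torques about the hinge: T sin 65° · 2.4 = 67×9.8×1.2 + 129×1.9 = 1033 N·m.
So T = 1033 / (0.9063 × 2.4) = 474.92 N.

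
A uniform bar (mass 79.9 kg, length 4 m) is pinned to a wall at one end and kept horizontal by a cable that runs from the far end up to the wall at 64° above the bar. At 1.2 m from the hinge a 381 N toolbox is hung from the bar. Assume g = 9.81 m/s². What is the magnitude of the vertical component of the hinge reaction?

Take torques about the hinge: T sin 64° · 4 = 79.9×9.81×2 + 381×1.2 = 2024.8 N·m.
So T = 2024.8 / (0.8988 × 4) = 563.21 N.
ΣF_y = 0: H_y = (79.9×9.81 + 381) − T sin 64° = 1164.8 − 506.21 = 658.61 N.

|H_y| ≈ 659 N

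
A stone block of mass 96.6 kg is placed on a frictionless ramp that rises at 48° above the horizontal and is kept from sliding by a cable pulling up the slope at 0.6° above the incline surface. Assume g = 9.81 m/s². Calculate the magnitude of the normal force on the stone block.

N ≈ 627 N

Take axes along and perpendicular to the incline. Weight components: W sin 48° = 704.2 N down-slope, W cos 48° = 634.1 N into the surface.
Along incline: T cos 0.6° = W sin 48° → T = 704.3 N.
Perpendicular: N = W cos 48° − T sin 0.6° = 626.7 N.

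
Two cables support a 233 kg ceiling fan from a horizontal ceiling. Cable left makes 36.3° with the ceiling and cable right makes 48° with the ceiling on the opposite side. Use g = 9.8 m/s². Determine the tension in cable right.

T_right ≈ 1850 N

Weight W = 233 × 9.8 = 2283 N acts straight down.
Horizontal: T_left cos 36.3° = T_right cos 48°  →  T_left = 0.8303 T_right.
Vertical: T_left sin 36.3° + T_right sin 48° = 2283.
Substituting the horizontal relation into the vertical equation gives 1.235 T_right = 2283, so T_right = 1849 N.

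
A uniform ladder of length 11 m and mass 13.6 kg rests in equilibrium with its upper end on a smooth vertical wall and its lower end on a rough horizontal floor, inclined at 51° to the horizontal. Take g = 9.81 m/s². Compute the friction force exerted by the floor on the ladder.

Torques about the foot: N_wall · 11 sin 51° = 13.6×9.81×5.5 cos 51° → N_wall = 54.019 N.
ΣF_x = 0: f_floor = N_wall = 54.019 N.

f ≈ 54 N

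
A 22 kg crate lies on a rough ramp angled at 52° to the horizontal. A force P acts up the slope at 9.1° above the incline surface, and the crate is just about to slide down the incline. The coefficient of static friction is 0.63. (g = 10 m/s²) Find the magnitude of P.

On the verge of sliding down the incline, friction equals μN and acts up the slope.
Perpendicular: N + P sin 9.1° = W cos 52° = 135.4 N.
Along incline: P cos 9.1° + μN = W sin 52° with W sin 52° = 173.4 N.
Solving the pair for P and N: P = 99.16 N, N = 119.8 N (and f = μN = 75.45 N).

P ≈ 99.2 N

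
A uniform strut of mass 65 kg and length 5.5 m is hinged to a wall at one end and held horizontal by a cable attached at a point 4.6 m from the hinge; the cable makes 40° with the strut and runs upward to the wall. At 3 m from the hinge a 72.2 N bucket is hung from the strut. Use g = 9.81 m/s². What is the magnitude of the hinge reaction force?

Take torques about the hinge: T sin 40° · 4.6 = 65×9.81×2.75 + 72.2×3 = 1970.1 N·m.
So T = 1970.1 / (0.6428 × 4.6) = 666.3 N.
ΣF_x = 0: H_x = T cos 40° = 510.42 N.
ΣF_y = 0: H_y = (65×9.81 + 72.2) − T sin 40° = 709.85 − 428.29 = 281.56 N.
|H| = √(H_x² + H_y²) = √((510.42)² + (281.56)²) = 582.92 N.

|H| ≈ 583 N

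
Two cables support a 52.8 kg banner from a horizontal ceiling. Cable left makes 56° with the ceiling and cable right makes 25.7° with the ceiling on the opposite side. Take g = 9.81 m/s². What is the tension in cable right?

T_right ≈ 293 N

Weight W = 52.8 × 9.81 = 518 N acts straight down.
Horizontal: T_left cos 56° = T_right cos 25.7°  →  T_left = 1.611 T_right.
Vertical: T_left sin 56° + T_right sin 25.7° = 518.
Substituting the horizontal relation into the vertical equation gives 1.77 T_right = 518, so T_right = 292.7 N.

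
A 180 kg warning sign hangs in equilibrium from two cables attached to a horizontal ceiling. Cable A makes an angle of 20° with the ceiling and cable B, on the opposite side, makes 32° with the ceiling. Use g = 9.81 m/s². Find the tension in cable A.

Weight W = 180 × 9.81 = 1766 N acts straight down.
Horizontal: T_A cos 20° = T_B cos 32°  →  T_B = 1.108 T_A.
Vertical: T_A sin 20° + T_B sin 32° = 1766.
Substituting the horizontal relation into the vertical equation gives 0.9292 T_A = 1766, so T_A = 1900 N.

T_A ≈ 1900 N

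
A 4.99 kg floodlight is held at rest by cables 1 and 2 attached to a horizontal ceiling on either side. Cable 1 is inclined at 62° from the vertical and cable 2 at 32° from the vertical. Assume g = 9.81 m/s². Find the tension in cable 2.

Angles from the horizontal: cable 1 is 90° − 62° = 28°, cable 2 is 90° − 32° = 58°.
Weight W = 4.99 × 9.81 = 48.95 N acts straight down.
Horizontal: T_1 cos 28° = T_2 cos 58°  →  T_1 = 0.6002 T_2.
Vertical: T_1 sin 28° + T_2 sin 58° = 48.95.
Substituting the horizontal relation into the vertical equation gives 1.13 T_2 = 48.95, so T_2 = 43.33 N.

T_2 ≈ 43.3 N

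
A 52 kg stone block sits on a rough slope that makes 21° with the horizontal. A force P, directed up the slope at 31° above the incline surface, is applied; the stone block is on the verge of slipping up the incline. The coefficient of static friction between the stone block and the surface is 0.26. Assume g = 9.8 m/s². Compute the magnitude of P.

P ≈ 309 N

On the verge of sliding up the incline, friction equals μN and acts down the slope.
Perpendicular: N + P sin 31° = W cos 21° = 475.8 N.
Along incline: P cos 31° = W sin 21° + μN  with W sin 21° = 182.6 N.
Solving the pair for P and N: P = 309.1 N, N = 316.6 N (and f = μN = 82.31 N).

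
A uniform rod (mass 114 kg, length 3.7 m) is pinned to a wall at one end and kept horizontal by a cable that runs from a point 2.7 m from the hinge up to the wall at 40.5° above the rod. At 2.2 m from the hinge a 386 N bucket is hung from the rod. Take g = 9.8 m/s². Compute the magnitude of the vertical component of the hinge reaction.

|H_y| ≈ 423 N

Take torques about the hinge: T sin 40.5° · 2.7 = 114×9.8×1.85 + 386×2.2 = 2916 N·m.
So T = 2916 / (0.6494 × 2.7) = 1663 N.
ΣF_y = 0: H_y = (114×9.8 + 386) − T sin 40.5° = 1503.2 − 1080 = 423.19 N.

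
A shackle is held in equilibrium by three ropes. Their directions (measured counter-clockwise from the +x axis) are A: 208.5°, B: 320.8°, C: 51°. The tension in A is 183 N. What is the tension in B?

Resolve: ΣF_x = 183 cos 208.5° + T_B cos 320.8° + T_C cos 51° = 0.
        ΣF_y = 183 sin 208.5° + T_B sin 320.8° + T_C sin 51° = 0.
The known terms sum to (-160.8, -87.32) N, so 0.7749 T_B + 0.6293 T_C = 160.8 and -0.6320 T_B + 0.7771 T_C = 87.32.
Solving simultaneously: T_B = 70.03 N, T_C = 169.3 N.

T_B ≈ 70 N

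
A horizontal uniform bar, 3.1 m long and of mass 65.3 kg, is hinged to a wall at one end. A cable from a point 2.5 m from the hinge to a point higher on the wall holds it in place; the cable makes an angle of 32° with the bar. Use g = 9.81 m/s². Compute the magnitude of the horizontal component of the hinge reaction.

H_x ≈ 636 N

Take torques about the hinge: T sin 32° · 2.5 = 65.3×9.81×1.55 = 992.92 N·m.
So T = 992.92 / (0.5299 × 2.5) = 749.49 N.
ΣF_x = 0: H_x = T cos 32° = 635.6 N.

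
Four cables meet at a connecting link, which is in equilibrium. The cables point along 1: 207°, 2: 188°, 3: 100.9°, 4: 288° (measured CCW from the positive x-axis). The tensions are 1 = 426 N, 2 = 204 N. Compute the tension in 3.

Resolve: ΣF_x = 426 cos 207° + 204 cos 188° + T_3 cos 100.9° + T_4 cos 288° = 0.
        ΣF_y = 426 sin 207° + 204 sin 188° + T_3 sin 100.9° + T_4 sin 288° = 0.
The known terms sum to (-581.6, -221.8) N, so -0.1891 T_3 + 0.3090 T_4 = 581.6 and 0.9820 T_3 − 0.9511 T_4 = 221.8.
Solving simultaneously: T_3 = 5030 N, T_4 = 4960 N.

T_3 ≈ 5030 N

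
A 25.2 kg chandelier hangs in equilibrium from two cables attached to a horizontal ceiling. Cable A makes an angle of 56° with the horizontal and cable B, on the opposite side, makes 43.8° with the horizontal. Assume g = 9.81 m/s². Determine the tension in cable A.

T_A ≈ 181 N

Weight W = 25.2 × 9.81 = 247.2 N acts straight down.
Horizontal: T_A cos 56° = T_B cos 43.8°  →  T_B = 0.7748 T_A.
Vertical: T_A sin 56° + T_B sin 43.8° = 247.2.
Substituting the horizontal relation into the vertical equation gives 1.365 T_A = 247.2, so T_A = 181.1 N.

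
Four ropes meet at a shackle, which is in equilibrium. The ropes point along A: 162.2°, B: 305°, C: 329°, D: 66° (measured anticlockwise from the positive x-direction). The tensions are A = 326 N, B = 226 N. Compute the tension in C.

T_C ≈ 131 N

Resolve: ΣF_x = 326 cos 162.2° + 226 cos 305° + T_C cos 329° + T_D cos 66° = 0.
        ΣF_y = 326 sin 162.2° + 226 sin 305° + T_C sin 329° + T_D sin 66° = 0.
The known terms sum to (-180.8, -85.47) N, so 0.8572 T_C + 0.4067 T_D = 180.8 and -0.5150 T_C + 0.9135 T_D = 85.47.
Solving simultaneously: T_C = 131.4 N, T_D = 167.6 N.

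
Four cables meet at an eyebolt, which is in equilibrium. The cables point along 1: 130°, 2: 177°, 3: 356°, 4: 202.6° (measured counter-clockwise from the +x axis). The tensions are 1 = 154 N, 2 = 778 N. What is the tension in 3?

T_3 ≈ 1080 N

Resolve: ΣF_x = 154 cos 130° + 778 cos 177° + T_3 cos 356° + T_4 cos 202.6° = 0.
        ΣF_y = 154 sin 130° + 778 sin 177° + T_3 sin 356° + T_4 sin 202.6° = 0.
The known terms sum to (-875.9, 158.7) N, so 0.9976 T_3 − 0.9232 T_4 = 875.9 and -0.0698 T_3 − 0.3843 T_4 = -158.7.
Solving simultaneously: T_3 = 1079 N, T_4 = 217.1 N.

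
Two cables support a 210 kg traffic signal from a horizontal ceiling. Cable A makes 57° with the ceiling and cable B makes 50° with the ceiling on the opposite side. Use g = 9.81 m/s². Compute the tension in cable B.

T_B ≈ 1170 N

Weight W = 210 × 9.81 = 2060 N acts straight down.
Horizontal: T_A cos 57° = T_B cos 50°  →  T_A = 1.18 T_B.
Vertical: T_A sin 57° + T_B sin 50° = 2060.
Substituting the horizontal relation into the vertical equation gives 1.756 T_B = 2060, so T_B = 1173 N.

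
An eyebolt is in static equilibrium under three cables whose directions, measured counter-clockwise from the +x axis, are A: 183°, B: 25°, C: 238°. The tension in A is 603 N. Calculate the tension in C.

T_C ≈ 415 N

Resolve: ΣF_x = 603 cos 183° + T_B cos 25° + T_C cos 238° = 0.
        ΣF_y = 603 sin 183° + T_B sin 25° + T_C sin 238° = 0.
The known terms sum to (-602.2, -31.56) N, so 0.9063 T_B − 0.5299 T_C = 602.2 and 0.4226 T_B − 0.8480 T_C = 31.56.
Solving simultaneously: T_B = 906.9 N, T_C = 414.7 N.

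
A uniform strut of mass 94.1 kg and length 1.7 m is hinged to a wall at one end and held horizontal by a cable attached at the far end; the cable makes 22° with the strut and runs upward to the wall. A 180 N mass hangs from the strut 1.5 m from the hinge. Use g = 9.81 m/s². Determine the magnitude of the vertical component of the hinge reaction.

|H_y| ≈ 483 N

Take torques about the hinge: T sin 22° · 1.7 = 94.1×9.81×0.85 + 180×1.5 = 1054.7 N·m.
So T = 1054.7 / (0.3746 × 1.7) = 1656.1 N.
ΣF_y = 0: H_y = (94.1×9.81 + 180) − T sin 22° = 1103.1 − 620.38 = 482.74 N.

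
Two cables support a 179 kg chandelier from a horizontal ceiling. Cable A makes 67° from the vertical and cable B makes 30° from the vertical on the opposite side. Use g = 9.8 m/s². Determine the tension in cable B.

T_B ≈ 1630 N

Angles from the horizontal: cable A is 90° − 67° = 23°, cable B is 90° − 30° = 60°.
Weight W = 179 × 9.8 = 1754 N acts straight down.
Horizontal: T_A cos 23° = T_B cos 60°  →  T_A = 0.5432 T_B.
Vertical: T_A sin 23° + T_B sin 60° = 1754.
Substituting the horizontal relation into the vertical equation gives 1.078 T_B = 1754, so T_B = 1627 N.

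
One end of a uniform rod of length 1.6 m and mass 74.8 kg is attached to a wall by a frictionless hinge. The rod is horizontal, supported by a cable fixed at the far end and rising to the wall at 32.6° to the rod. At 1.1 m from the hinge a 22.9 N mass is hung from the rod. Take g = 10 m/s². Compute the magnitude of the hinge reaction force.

Take torques about the hinge: T sin 32.6° · 1.6 = 74.8×10×0.8 + 22.9×1.1 = 623.59 N·m.
So T = 623.59 / (0.5388 × 1.6) = 723.39 N.
ΣF_x = 0: H_x = T cos 32.6° = 609.43 N.
ΣF_y = 0: H_y = (74.8×10 + 22.9) − T sin 32.6° = 770.9 − 389.74 = 381.16 N.
|H| = √(H_x² + H_y²) = √((609.43)² + (381.16)²) = 718.8 N.

|H| ≈ 719 N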